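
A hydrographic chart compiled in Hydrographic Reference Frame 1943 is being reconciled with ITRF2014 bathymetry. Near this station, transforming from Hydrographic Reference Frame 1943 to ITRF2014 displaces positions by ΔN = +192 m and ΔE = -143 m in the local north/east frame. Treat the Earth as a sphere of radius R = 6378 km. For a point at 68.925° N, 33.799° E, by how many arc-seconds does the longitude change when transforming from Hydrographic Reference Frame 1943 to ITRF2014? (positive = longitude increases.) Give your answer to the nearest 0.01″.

At latitude 68.925°, cos φ = 0.359590.
One radian of longitude at latitude φ spans R cos φ, so Δλ = ΔE / (R cos φ) = -143.0 / (6378000 × 0.359590) = -6.2351e-05 rad = -12.861″.

Δλ = -12.86″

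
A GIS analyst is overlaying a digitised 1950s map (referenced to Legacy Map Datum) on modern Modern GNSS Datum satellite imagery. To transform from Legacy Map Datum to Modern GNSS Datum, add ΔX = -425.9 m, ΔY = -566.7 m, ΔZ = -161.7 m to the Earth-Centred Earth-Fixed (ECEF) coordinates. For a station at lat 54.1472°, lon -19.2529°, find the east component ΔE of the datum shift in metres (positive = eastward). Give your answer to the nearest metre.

The local east axis at (φ, λ) is (−sin λ, cos λ, 0), so ΔE = −sin(-19.2529°)·(-425.9) + cos(-19.2529°)·(-566.7) = -675.44 m.

ΔE = -675 m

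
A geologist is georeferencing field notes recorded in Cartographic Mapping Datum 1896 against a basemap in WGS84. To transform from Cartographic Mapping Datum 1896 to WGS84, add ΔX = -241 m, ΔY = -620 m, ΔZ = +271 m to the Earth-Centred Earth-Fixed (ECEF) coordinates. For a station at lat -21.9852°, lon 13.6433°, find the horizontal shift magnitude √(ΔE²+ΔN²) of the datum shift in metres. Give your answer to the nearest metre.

At φ = -21.9852°, λ = 13.6433°: sin φ = -0.374367, cos φ = 0.927281, sin λ = 0.235877, cos λ = 0.971783.
ΔE = −sin λ·ΔX + cos λ·ΔY = −(0.235877)·(-241) + (0.971783)·(-620) = -545.66 m.
ΔN = −sin φ cos λ·ΔX − sin φ sin λ·ΔY + cos φ·ΔZ = −(-0.374367)(0.971783)(-241) − (-0.374367)(0.235877)(-620) + (0.927281)(271) = 108.87 m.
Horizontal magnitude = √(ΔE² + ΔN²) = √((-545.66)² + 108.87²) = 556.41 m.

556 m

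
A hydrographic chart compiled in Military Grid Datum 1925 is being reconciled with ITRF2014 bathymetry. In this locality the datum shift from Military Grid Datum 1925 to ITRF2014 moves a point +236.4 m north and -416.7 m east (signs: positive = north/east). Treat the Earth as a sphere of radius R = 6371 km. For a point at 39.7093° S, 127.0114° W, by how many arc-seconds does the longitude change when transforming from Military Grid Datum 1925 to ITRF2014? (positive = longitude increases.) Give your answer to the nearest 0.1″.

Δλ = -17.5″

At latitude -39.7093°, cos φ = 0.769296.
One radian of longitude at latitude φ spans R cos φ, so Δλ = ΔE / (R cos φ) = -416.7 / (6371000 × 0.769296) = -8.5020e-05 rad = -17.537″.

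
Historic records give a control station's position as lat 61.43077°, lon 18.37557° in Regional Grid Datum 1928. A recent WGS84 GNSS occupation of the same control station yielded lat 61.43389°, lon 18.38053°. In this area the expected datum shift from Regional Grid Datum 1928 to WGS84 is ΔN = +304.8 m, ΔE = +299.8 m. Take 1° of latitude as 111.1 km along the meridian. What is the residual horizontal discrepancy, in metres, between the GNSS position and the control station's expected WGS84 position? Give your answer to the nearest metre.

Observed coordinate differences: Δφ = +0.00312°, Δλ = +0.00496°.
Converting to metres (1° lat = 111100 m, cos φ = 0.478220): observed ΔN = 346.6 m, observed ΔE = 263.5 m.
Subtracting the expected shift leaves a residual of 346.6 − (304.8) = 41.8 m north and 263.5 − (299.8) = -36.3 m east.
Residual distance = √(41.8² + (-36.3)²) = 55.4 m.

55 m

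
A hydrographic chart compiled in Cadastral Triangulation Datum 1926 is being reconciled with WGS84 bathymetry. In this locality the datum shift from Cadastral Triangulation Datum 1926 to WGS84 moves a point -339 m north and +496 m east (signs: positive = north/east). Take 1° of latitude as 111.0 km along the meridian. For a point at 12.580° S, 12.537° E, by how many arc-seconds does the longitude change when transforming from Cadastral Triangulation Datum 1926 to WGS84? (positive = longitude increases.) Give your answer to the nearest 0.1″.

Δλ = 16.5″

At latitude -12.580°, cos φ = 0.975993.
1° of longitude at this latitude = 111.0 × cos φ = 108.34 km, so Δλ = 496.0 / 108335.2 = 0.0045784° = 16.482″.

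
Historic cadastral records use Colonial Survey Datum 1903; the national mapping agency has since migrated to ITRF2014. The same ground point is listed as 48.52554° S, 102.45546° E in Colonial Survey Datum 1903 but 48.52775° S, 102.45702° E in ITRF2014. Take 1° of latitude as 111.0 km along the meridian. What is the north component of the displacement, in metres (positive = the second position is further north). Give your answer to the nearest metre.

ΔN = -245 m

Δφ = -48.52775° − -48.52554° = -0.00221°; Δλ = 102.45702° − 102.45546° = +0.00156°.
ΔN = Δφ × 111000 = -245.3 m; ΔE = Δλ × 111000 × cos(-48.52554°) = +0.00156 × 111000 × 0.662286 = 114.7 m.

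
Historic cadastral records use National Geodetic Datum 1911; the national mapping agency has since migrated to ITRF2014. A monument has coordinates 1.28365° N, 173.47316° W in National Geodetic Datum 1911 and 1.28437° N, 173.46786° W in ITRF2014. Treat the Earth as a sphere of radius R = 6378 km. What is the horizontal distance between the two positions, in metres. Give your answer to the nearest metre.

Δφ = 1.28437° − 1.28365° = +0.00072°; Δλ = -173.46786° − -173.47316° = +0.00530°.
1° along a meridian = πR/180 = 111317 m.
ΔN = Δφ × 111317 = 80.1 m; ΔE = Δλ × 111317 × cos(1.28365°) = +0.00530 × 111317 × 0.999749 = 589.8 m.
Distance = √(ΔE² + ΔN²) = √(589.8² + 80.1²) = 595.3 m.

595 m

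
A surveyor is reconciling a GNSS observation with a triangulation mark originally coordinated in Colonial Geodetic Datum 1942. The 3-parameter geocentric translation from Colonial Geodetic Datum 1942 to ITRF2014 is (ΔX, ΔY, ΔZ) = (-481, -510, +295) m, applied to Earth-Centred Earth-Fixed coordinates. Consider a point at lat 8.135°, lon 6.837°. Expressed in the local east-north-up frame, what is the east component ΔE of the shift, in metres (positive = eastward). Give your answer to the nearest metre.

The local east axis at (φ, λ) is (−sin λ, cos λ, 0), so ΔE = −sin(6.837°)·(-481) + cos(6.837°)·(-510) = -449.11 m.

ΔE = -449 m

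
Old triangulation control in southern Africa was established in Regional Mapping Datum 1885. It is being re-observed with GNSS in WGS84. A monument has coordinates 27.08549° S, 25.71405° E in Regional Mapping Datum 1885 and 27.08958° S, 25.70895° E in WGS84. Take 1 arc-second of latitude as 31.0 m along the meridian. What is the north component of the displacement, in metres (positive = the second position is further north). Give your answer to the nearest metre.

ΔN = -456 m

Δφ = -27.08958° − -27.08549° = -0.00409°; Δλ = 25.70895° − 25.71405° = -0.00510°.
1° of latitude = 3600 × 31.00 = 111600 m.
ΔN = Δφ × 111600 = -456.4 m; ΔE = Δλ × 111600 × cos(-27.08549°) = -0.00510 × 111600 × 0.890328 = -506.7 m.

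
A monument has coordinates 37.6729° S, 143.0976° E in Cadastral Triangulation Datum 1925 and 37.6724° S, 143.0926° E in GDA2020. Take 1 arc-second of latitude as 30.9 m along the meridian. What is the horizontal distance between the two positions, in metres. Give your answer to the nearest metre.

Δφ = -37.6724° − -37.6729° = +0.0005°; Δλ = 143.0926° − 143.0976° = -0.0050°.
1° of latitude = 3600 × 30.90 = 111240 m.
ΔN = Δφ × 111240 = 55.6 m; ΔE = Δλ × 111240 × cos(-37.6729°) = -0.0050 × 111240 × 0.791513 = -440.2 m.
Distance = √(ΔE² + ΔN²) = √((-440.2)² + 55.6²) = 443.7 m.

444 m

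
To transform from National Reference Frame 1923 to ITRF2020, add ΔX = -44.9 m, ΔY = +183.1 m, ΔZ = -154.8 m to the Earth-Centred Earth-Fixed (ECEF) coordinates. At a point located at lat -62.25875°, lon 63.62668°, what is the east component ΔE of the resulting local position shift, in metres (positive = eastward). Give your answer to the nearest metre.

ΔE = 122 m

At φ = -62.25875°, λ = 63.62668°: sin φ = -0.885059, cos φ = 0.465479, sin λ = 0.895919, cos λ = 0.444218.
ΔE = −sin λ·ΔX + cos λ·ΔY = −(0.895919)·(-44.9) + (0.444218)·(183.1) = 121.56 m.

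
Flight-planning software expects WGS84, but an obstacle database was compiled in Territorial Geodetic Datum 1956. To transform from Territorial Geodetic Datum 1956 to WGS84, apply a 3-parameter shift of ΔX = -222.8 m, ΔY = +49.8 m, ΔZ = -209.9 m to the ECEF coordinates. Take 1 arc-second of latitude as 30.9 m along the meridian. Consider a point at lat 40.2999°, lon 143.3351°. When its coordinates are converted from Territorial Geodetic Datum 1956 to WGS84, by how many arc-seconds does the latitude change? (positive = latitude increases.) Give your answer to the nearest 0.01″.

Δφ = -9.54″

sin φ = 0.646788, cos φ = 0.762669, sin λ = 0.597134, cos λ = -0.802142.
North component: ΔN = −sin φ cos λ·ΔX − sin φ sin λ·ΔY + cos φ·ΔZ = −(0.646788)(-0.802142)(-222.8) − (0.646788)(0.597134)(49.8) + (0.762669)(-209.9) = -294.91 m.
1° of latitude spans 3600 × 30.90 = 111240 m, so Δφ = -294.91 / 111240 × 3600 = -9.544″.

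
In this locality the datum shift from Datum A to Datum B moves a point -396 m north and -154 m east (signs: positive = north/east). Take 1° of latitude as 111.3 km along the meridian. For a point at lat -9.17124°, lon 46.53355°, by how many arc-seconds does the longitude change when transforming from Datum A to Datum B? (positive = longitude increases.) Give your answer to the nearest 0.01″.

At latitude -9.17124°, cos φ = 0.987216.
1° of longitude at this latitude = 111.3 × cos φ = 109.88 km, so Δλ = -154.0 / 109877.2 = -0.0014016° = -5.046″.

Δλ = -5.05″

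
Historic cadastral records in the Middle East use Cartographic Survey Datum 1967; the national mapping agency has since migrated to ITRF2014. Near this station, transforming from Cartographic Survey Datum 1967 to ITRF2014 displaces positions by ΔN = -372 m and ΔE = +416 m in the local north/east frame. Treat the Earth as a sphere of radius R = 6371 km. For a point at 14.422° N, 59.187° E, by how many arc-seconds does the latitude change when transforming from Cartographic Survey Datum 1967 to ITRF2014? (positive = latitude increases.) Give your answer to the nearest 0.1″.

Δφ = -12.0″

On a sphere of radius R, 1 rad of latitude = R, so Δφ = ΔN / R = -372.0 / 6371000 = -5.8390e-05 rad = -12.044″.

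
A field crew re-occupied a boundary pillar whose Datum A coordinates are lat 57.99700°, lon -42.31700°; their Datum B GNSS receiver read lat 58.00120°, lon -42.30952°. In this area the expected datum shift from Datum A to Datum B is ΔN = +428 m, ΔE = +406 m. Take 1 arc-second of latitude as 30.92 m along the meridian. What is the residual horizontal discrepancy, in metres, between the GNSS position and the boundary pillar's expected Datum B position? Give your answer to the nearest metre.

Observed coordinate differences: Δφ = +0.00420°, Δλ = +0.00748°.
Converting to metres (1° lat = 111312 m, cos φ = 0.529964): observed ΔN = 467.5 m, observed ΔE = 441.3 m.
Subtracting the expected shift leaves a residual of 467.5 − (428) = 39.5 m north and 441.3 − (406) = 35.3 m east.
Residual distance = √(39.5² + 35.3²) = 53.0 m.

53 m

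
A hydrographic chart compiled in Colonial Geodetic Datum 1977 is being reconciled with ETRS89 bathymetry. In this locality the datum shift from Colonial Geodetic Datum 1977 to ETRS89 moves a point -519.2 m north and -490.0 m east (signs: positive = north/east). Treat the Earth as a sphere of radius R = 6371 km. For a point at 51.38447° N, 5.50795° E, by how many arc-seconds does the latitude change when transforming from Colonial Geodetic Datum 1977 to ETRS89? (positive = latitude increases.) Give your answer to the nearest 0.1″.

Δφ = -16.8″

On a sphere of radius R, 1 rad of latitude = R, so Δφ = ΔN / R = -519.2 / 6371000 = -8.1494e-05 rad = -16.809″.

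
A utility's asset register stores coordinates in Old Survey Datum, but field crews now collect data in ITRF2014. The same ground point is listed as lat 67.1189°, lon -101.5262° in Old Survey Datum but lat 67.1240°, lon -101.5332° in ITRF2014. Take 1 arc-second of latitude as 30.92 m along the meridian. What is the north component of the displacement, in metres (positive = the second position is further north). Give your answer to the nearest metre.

ΔN = 568 m

Δφ = 67.1240° − 67.1189° = +0.0051°; Δλ = -101.5332° − -101.5262° = -0.0070°.
1° of latitude = 3600 × 30.92 = 111312 m.
ΔN = Δφ × 111312 = 567.7 m; ΔE = Δλ × 111312 × cos(67.1189°) = -0.0070 × 111312 × 0.388820 = -303.0 m.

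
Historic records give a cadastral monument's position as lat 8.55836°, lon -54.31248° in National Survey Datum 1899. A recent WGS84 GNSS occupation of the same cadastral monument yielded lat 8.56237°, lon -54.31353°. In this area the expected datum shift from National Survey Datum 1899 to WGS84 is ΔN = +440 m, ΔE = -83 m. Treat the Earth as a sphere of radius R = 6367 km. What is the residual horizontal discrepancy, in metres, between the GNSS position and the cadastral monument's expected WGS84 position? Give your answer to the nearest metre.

33 m

Observed coordinate differences: Δφ = +0.00401°, Δλ = -0.00105°.
Converting to metres (1° lat = 111125 m, cos φ = 0.988865): observed ΔN = 445.6 m, observed ΔE = -115.4 m.
Subtracting the expected shift leaves a residual of 445.6 − (440) = 5.6 m north and -115.4 − (-83) = -32.4 m east.
Residual distance = √(5.6² + (-32.4)²) = 32.9 m.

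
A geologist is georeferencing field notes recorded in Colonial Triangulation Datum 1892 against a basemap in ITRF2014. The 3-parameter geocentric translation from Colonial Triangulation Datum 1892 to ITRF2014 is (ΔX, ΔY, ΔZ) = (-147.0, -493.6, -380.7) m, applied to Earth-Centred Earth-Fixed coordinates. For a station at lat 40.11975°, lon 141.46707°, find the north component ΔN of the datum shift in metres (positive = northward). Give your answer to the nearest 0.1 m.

ΔN = -167.1 m

At φ = 40.11975°, λ = 141.46707°: sin φ = 0.644387, cos φ = 0.764699, sin λ = 0.622964, cos λ = -0.782250.
ΔN = −sin φ cos λ·ΔX − sin φ sin λ·ΔY + cos φ·ΔZ = −(0.644387)(-0.782250)(-147.0) − (0.644387)(0.622964)(-493.6) + (0.764699)(-380.7) = -167.07 m.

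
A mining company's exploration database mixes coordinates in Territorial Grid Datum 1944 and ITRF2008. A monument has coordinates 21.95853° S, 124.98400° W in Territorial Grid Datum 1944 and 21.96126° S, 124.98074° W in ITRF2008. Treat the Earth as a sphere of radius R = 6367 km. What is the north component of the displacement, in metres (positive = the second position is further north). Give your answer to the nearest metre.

ΔN = -303 m

Δφ = -21.96126° − -21.95853° = -0.00273°; Δλ = -124.98074° − -124.98400° = +0.00326°.
1° along a meridian = πR/180 = 111125 m.
ΔN = Δφ × 111125 = -303.4 m; ΔE = Δλ × 111125 × cos(-21.95853°) = +0.00326 × 111125 × 0.927455 = 336.0 m.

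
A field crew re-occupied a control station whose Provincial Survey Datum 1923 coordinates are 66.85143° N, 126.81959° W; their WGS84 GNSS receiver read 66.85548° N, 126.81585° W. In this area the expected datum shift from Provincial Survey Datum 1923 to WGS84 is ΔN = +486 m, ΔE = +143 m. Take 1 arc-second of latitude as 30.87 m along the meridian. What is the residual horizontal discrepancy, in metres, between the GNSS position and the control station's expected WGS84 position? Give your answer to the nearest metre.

41 m

Observed coordinate differences: Δφ = +0.00405°, Δλ = +0.00374°.
Converting to metres (1° lat = 111132 m, cos φ = 0.393117): observed ΔN = 450.1 m, observed ΔE = 163.4 m.
Subtracting the expected shift leaves a residual of 450.1 − (486) = -35.9 m north and 163.4 − (143) = 20.4 m east.
Residual distance = √((-35.9)² + 20.4²) = 41.3 m.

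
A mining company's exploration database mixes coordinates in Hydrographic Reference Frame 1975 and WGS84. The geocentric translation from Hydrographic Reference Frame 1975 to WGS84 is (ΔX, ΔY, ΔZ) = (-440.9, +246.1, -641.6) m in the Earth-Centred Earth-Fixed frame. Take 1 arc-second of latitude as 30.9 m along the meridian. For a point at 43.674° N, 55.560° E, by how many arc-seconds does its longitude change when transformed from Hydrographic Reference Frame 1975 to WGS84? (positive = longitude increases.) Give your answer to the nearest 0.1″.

Δλ = 22.5″

sin φ = 0.690554, cos φ = 0.723281, sin λ = 0.824719, cos λ = 0.565543.
East component: ΔE = −sin λ·ΔX + cos λ·ΔY = −(0.824719)(-440.9) + (0.565543)(246.1) = 502.80 m.
1° of latitude spans 3600 × 30.90 = 111240 m; at latitude φ, 1° of longitude spans that × cos φ = 80457.7 m, so Δλ = 502.80 / 80457.7 × 3600 = 22.497″.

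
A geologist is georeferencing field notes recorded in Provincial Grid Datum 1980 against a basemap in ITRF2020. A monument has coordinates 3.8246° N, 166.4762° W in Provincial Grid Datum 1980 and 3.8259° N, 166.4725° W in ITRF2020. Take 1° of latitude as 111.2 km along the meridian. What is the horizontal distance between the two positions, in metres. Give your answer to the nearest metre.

Δφ = 3.8259° − 3.8246° = +0.0013°; Δλ = -166.4725° − -166.4762° = +0.0037°.
ΔN = Δφ × 111200 = 144.6 m; ΔE = Δλ × 111200 × cos(3.8246°) = +0.0037 × 111200 × 0.997773 = 410.5 m.
Distance = √(ΔE² + ΔN²) = √(410.5² + 144.6²) = 435.2 m.

435 m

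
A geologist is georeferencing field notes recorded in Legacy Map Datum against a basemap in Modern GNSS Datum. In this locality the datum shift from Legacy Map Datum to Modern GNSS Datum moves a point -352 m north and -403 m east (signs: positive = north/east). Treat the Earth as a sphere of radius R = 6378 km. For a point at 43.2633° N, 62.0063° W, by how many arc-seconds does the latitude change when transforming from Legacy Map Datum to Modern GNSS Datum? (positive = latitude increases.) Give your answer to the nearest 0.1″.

Δφ = -11.4″

On a sphere of radius R, 1 rad of latitude = R, so Δφ = ΔN / R = -352.0 / 6378000 = -5.5190e-05 rad = -11.384″.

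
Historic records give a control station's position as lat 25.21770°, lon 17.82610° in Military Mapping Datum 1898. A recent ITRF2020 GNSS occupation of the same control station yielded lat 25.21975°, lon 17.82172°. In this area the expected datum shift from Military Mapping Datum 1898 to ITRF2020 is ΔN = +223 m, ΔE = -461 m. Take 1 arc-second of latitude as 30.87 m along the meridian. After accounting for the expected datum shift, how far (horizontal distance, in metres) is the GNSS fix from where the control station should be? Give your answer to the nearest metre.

21 m

Observed coordinate differences: Δφ = +0.00205°, Δλ = -0.00438°.
Converting to metres (1° lat = 111132 m, cos φ = 0.904695): observed ΔN = 227.8 m, observed ΔE = -440.4 m.
Subtracting the expected shift leaves a residual of 227.8 − (223) = 4.8 m north and -440.4 − (-461) = 20.6 m east.
Residual distance = √(4.8² + 20.6²) = 21.2 m.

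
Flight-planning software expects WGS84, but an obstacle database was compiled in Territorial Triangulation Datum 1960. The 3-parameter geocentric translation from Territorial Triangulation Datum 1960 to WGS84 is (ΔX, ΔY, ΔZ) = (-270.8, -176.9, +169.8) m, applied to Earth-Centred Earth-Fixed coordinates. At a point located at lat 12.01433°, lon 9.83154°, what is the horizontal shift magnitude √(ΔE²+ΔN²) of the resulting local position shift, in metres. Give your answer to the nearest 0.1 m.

261.4 m

The local east axis at (φ, λ) is (−sin λ, cos λ, 0), so ΔE = −sin(9.83154°)·(-270.8) + cos(9.83154°)·(-176.9) = -128.06 m.
The local north axis is (−sin φ cos λ, −sin φ sin λ, cos φ), giving ΔN = 55.541 + 6.288 + 166.081 = 227.91 m.
Horizontal magnitude = √(ΔE² + ΔN²) = √((-128.06)² + 227.91²) = 261.42 m.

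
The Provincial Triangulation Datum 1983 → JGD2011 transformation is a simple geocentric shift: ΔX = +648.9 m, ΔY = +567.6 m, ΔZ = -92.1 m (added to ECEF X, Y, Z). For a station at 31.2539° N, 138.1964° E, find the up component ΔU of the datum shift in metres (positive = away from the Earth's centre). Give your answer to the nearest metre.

ΔU = -138 m

The local up (radial) axis is (cos φ cos λ, cos φ sin λ, sin φ), giving ΔU = -413.514 + 323.443 − 47.784 = -137.86 m.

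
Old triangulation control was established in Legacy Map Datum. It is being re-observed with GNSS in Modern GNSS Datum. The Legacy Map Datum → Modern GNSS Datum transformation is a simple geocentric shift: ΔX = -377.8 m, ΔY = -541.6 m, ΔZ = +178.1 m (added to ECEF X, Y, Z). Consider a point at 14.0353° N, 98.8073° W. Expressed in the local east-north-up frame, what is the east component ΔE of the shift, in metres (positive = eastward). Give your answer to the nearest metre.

ΔE = -290 m

The local east axis at (φ, λ) is (−sin λ, cos λ, 0), so ΔE = −sin(-98.8073°)·(-377.8) + cos(-98.8073°)·(-541.6) = -290.42 m.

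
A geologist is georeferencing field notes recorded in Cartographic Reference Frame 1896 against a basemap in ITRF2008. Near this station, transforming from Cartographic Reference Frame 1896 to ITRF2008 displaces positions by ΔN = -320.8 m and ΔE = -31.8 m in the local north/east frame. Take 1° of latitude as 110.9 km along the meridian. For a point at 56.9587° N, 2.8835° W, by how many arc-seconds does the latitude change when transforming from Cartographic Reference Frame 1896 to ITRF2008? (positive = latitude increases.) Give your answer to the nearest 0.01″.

Δφ = -10.41″

1° of latitude = 110.9 km, so Δφ = -320.8 / 110900 = -0.0028927° = -10.414″.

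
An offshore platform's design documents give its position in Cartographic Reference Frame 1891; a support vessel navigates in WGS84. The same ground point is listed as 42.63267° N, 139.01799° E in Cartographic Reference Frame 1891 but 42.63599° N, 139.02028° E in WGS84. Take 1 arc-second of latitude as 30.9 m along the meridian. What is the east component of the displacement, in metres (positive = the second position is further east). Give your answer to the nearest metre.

Δφ = 42.63599° − 42.63267° = +0.00332°; Δλ = 139.02028° − 139.01799° = +0.00229°.
1° of latitude = 3600 × 30.90 = 111240 m.
ΔN = Δφ × 111240 = 369.3 m; ΔE = Δλ × 111240 × cos(42.63267°) = +0.00229 × 111240 × 0.735711 = 187.4 m.

ΔE = 187 m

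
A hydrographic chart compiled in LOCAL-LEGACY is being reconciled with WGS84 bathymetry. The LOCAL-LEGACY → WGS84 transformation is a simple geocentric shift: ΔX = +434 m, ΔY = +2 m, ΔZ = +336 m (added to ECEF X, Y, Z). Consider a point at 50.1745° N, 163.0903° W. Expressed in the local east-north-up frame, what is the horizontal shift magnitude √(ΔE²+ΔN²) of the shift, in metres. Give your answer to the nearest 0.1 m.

At φ = 50.1745°, λ = -163.0903°: sin φ = 0.767999, cos φ = 0.640452, sin λ = -0.290864, cos λ = -0.956764.
ΔE = −sin λ·ΔX + cos λ·ΔY = −(-0.290864)·(434) + (-0.956764)·(2) = 124.32 m.
ΔN = −sin φ cos λ·ΔX − sin φ sin λ·ΔY + cos φ·ΔZ = −(0.767999)(-0.956764)(434) − (0.767999)(-0.290864)(2) + (0.640452)(336) = 534.54 m.
Horizontal magnitude = √(ΔE² + ΔN²) = √(124.32² + 534.54²) = 548.81 m.

548.8 m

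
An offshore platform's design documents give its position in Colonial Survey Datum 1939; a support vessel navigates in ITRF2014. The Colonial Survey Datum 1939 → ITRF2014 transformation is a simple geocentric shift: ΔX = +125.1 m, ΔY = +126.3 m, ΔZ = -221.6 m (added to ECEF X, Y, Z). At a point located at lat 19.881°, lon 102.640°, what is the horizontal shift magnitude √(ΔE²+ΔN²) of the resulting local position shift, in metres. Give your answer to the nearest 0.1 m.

283.7 m

At φ = 19.881°, λ = 102.640°: sin φ = 0.340068, cos φ = 0.940401, sin λ = 0.975764, cos λ = -0.218825.
ΔE = −sin λ·ΔX + cos λ·ΔY = −(0.975764)·(125.1) + (-0.218825)·(126.3) = -149.71 m.
ΔN = −sin φ cos λ·ΔX − sin φ sin λ·ΔY + cos φ·ΔZ = −(0.340068)(-0.218825)(125.1) − (0.340068)(0.975764)(126.3) + (0.940401)(-221.6) = -240.99 m.
Horizontal magnitude = √(ΔE² + ΔN²) = √((-149.71)² + (-240.99)²) = 283.71 m.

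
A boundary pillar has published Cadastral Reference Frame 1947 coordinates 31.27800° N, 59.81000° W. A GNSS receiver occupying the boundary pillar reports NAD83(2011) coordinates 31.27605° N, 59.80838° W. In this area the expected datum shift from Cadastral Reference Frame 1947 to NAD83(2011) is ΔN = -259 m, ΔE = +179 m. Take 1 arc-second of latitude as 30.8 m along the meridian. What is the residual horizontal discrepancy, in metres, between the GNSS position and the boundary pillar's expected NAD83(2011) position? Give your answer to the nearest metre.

50 m

Observed coordinate differences: Δφ = -0.00195°, Δλ = +0.00162°.
Converting to metres (1° lat = 110880 m, cos φ = 0.854658): observed ΔN = -216.2 m, observed ΔE = 153.5 m.
Subtracting the expected shift leaves a residual of -216.2 − (-259) = 42.8 m north and 153.5 − (179) = -25.5 m east.
Residual distance = √(42.8² + (-25.5)²) = 49.8 m.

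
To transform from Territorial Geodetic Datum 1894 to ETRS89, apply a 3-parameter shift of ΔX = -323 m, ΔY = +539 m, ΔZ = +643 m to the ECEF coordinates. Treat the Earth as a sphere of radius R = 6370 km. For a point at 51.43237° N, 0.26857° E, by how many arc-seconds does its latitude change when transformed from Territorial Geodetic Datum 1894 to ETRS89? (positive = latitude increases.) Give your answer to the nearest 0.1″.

Δφ = 21.1″

sin φ = 0.781873, cos φ = 0.623438, sin λ = 0.004687, cos λ = 0.999989.
North component: ΔN = −sin φ cos λ·ΔX − sin φ sin λ·ΔY + cos φ·ΔZ = −(0.781873)(0.999989)(-323) − (0.781873)(0.004687)(539) + (0.623438)(643) = 651.44 m.
1° of latitude spans πR/180 = 111177 m, so Δφ = 651.44 / 111177 × 3600 = 21.094″.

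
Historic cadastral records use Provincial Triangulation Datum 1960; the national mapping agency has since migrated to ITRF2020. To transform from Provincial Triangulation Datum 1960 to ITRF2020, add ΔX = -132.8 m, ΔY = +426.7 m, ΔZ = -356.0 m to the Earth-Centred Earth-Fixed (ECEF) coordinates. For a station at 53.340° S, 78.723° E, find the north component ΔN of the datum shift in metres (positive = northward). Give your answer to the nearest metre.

ΔN = 102 m

The local north axis is (−sin φ cos λ, −sin φ sin λ, cos φ), giving ΔN = -20.832 + 335.687 − 212.555 = 102.30 m.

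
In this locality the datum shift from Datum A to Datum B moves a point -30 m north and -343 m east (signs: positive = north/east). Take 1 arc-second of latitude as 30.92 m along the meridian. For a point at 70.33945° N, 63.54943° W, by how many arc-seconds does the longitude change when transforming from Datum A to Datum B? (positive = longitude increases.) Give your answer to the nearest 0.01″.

Δλ = -32.97″

At latitude 70.33945°, cos φ = 0.336447.
1″ of longitude at this latitude = 30.92 × cos φ = 10.4029 m, so Δλ = -343.0 / 10.4029 = -32.971″.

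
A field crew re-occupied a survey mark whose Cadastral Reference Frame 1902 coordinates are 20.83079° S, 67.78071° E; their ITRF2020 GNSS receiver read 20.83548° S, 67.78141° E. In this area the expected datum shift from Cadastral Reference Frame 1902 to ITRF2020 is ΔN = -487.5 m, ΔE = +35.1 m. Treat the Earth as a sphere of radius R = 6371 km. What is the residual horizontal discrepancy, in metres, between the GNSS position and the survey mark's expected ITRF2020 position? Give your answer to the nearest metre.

Observed coordinate differences: Δφ = -0.00469°, Δλ = +0.00070°.
Converting to metres (1° lat = 111195 m, cos φ = 0.934635): observed ΔN = -521.5 m, observed ΔE = 72.7 m.
Subtracting the expected shift leaves a residual of -521.5 − (-487.5) = -34.0 m north and 72.7 − (35.1) = 37.6 m east.
Residual distance = √((-34.0)² + 37.6²) = 50.7 m.

51 m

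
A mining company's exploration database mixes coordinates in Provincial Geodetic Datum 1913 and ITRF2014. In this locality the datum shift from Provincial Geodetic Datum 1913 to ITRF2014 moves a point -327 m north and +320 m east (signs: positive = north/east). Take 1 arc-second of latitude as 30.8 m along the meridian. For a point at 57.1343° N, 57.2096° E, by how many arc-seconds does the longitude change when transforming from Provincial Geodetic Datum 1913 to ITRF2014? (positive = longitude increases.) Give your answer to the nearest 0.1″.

At latitude 57.1343°, cos φ = 0.542672.
1″ of longitude at this latitude = 30.80 × cos φ = 16.7143 m, so Δλ = 320.0 / 16.7143 = 19.145″.

Δλ = 19.1″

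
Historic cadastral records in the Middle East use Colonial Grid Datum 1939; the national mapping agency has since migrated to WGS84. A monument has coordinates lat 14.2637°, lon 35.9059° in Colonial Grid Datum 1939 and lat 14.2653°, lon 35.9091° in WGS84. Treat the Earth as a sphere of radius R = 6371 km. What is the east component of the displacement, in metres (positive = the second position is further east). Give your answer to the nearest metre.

ΔE = 345 m

Δφ = 14.2653° − 14.2637° = +0.0016°; Δλ = 35.9091° − 35.9059° = +0.0032°.
1° along a meridian = πR/180 = 111195 m.
ΔN = Δφ × 111195 = 177.9 m; ΔE = Δλ × 111195 × cos(14.2637°) = +0.0032 × 111195 × 0.969172 = 344.9 m.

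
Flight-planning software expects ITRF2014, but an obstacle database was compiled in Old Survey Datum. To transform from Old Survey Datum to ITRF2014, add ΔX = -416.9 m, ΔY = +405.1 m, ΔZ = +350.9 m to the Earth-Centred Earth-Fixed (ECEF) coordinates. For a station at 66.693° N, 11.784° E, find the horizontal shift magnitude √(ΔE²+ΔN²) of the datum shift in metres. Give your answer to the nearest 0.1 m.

At φ = 66.693°, λ = 11.784°: sin φ = 0.918398, cos φ = 0.395658, sin λ = 0.204223, cos λ = 0.978924.
ΔE = −sin λ·ΔX + cos λ·ΔY = −(0.204223)·(-416.9) + (0.978924)·(405.1) = 481.70 m.
ΔN = −sin φ cos λ·ΔX − sin φ sin λ·ΔY + cos φ·ΔZ = −(0.918398)(0.978924)(-416.9) − (0.918398)(0.204223)(405.1) + (0.395658)(350.9) = 437.67 m.
Horizontal magnitude = √(ΔE² + ΔN²) = √(481.70² + 437.67²) = 650.84 m.

650.8 m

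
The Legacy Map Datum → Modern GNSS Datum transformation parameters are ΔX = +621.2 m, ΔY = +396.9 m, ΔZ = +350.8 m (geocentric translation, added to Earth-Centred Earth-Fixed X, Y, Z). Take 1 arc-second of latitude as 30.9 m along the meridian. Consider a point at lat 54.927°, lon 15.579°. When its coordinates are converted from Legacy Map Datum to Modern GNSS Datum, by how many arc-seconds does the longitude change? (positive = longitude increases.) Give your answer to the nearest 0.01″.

sin φ = 0.818421, cos φ = 0.574620, sin λ = 0.268567, cos λ = 0.963261.
East component: ΔE = −sin λ·ΔX + cos λ·ΔY = −(0.268567)(621.2) + (0.963261)(396.9) = 215.48 m.
1° of latitude spans 3600 × 30.90 = 111240 m; at latitude φ, 1° of longitude spans that × cos φ = 63920.7 m, so Δλ = 215.48 / 63920.7 × 3600 = 12.136″.

Δλ = 12.14″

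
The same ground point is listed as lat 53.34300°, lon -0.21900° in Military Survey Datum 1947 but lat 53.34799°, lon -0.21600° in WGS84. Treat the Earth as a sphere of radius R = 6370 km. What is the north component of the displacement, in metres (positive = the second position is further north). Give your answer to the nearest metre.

ΔN = 555 m

Δφ = 53.34799° − 53.34300° = +0.00499°; Δλ = -0.21600° − -0.21900° = +0.00300°.
1° along a meridian = πR/180 = 111177 m.
ΔN = Δφ × 111177 = 554.8 m; ΔE = Δλ × 111177 × cos(53.34300°) = +0.00300 × 111177 × 0.597023 = 199.1 m.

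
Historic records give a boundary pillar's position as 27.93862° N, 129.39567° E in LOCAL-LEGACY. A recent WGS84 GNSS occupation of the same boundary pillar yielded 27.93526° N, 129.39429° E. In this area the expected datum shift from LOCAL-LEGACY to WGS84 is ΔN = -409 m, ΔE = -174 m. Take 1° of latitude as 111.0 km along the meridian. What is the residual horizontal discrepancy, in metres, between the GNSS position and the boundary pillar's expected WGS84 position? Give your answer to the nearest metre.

Observed coordinate differences: Δφ = -0.00336°, Δλ = -0.00138°.
Converting to metres (1° lat = 111000 m, cos φ = 0.883450): observed ΔN = -373.0 m, observed ΔE = -135.3 m.
Subtracting the expected shift leaves a residual of -373.0 − (-409) = 36.0 m north and -135.3 − (-174) = 38.7 m east.
Residual distance = √(36.0² + 38.7²) = 52.9 m.

53 m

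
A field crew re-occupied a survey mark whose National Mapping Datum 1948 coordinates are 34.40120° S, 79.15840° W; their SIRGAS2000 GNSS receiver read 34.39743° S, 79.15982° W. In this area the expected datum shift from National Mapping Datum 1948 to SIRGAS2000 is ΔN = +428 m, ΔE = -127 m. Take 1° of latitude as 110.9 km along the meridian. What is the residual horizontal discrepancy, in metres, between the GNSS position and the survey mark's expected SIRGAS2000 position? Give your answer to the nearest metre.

10 m

Observed coordinate differences: Δφ = +0.00377°, Δλ = -0.00142°.
Converting to metres (1° lat = 110900 m, cos φ = 0.825102): observed ΔN = 418.1 m, observed ΔE = -129.9 m.
Subtracting the expected shift leaves a residual of 418.1 − (428) = -9.9 m north and -129.9 − (-127) = -2.9 m east.
Residual distance = √((-9.9)² + (-2.9)²) = 10.3 m.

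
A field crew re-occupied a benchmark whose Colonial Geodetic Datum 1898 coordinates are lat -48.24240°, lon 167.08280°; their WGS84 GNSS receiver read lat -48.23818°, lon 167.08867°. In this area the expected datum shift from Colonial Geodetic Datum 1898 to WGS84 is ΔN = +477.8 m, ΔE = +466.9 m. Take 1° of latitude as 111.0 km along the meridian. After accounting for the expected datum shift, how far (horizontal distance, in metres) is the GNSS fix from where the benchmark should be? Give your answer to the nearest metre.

34 m

Observed coordinate differences: Δφ = +0.00422°, Δλ = +0.00587°.
Converting to metres (1° lat = 111000 m, cos φ = 0.665981): observed ΔN = 468.4 m, observed ΔE = 433.9 m.
Subtracting the expected shift leaves a residual of 468.4 − (477.8) = -9.4 m north and 433.9 − (466.9) = -33.0 m east.
Residual distance = √((-9.4)² + (-33.0)²) = 34.3 m.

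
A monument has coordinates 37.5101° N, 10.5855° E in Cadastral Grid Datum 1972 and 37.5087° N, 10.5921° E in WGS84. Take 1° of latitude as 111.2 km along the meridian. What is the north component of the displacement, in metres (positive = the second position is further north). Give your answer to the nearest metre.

Δφ = 37.5087° − 37.5101° = -0.0014°; Δλ = 10.5921° − 10.5855° = +0.0066°.
ΔN = Δφ × 111200 = -155.7 m; ΔE = Δλ × 111200 × cos(37.5101°) = +0.0066 × 111200 × 0.793246 = 582.2 m.

ΔN = -156 m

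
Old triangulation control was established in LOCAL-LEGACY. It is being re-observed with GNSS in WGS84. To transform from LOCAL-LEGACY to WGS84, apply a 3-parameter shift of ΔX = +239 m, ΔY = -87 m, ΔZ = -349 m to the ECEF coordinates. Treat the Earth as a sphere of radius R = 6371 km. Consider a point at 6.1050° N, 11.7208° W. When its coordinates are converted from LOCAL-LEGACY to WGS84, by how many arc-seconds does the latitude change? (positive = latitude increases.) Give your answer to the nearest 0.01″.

sin φ = 0.106351, cos φ = 0.994329, sin λ = -0.203143, cos λ = 0.979149.
North component: ΔN = −sin φ cos λ·ΔX − sin φ sin λ·ΔY + cos φ·ΔZ = −(0.106351)(0.979149)(239) − (0.106351)(-0.203143)(-87) + (0.994329)(-349) = -373.79 m.
1° of latitude spans πR/180 = 111195 m, so Δφ = -373.79 / 111195 × 3600 = -12.102″.

Δφ = -12.10″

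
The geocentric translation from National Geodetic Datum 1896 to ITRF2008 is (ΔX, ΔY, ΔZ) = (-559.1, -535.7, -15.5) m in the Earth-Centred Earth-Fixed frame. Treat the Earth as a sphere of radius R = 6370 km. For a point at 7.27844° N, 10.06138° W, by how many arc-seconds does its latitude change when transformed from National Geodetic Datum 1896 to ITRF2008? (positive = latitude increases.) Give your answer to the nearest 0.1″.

sin φ = 0.126691, cos φ = 0.991942, sin λ = -0.174703, cos λ = 0.984621.
North component: ΔN = −sin φ cos λ·ΔX − sin φ sin λ·ΔY + cos φ·ΔZ = −(0.126691)(0.984621)(-559.1) − (0.126691)(-0.174703)(-535.7) + (0.991942)(-15.5) = 42.51 m.
1° of latitude spans πR/180 = 111177 m, so Δφ = 42.51 / 111177 × 3600 = 1.377″.

Δφ = 1.4″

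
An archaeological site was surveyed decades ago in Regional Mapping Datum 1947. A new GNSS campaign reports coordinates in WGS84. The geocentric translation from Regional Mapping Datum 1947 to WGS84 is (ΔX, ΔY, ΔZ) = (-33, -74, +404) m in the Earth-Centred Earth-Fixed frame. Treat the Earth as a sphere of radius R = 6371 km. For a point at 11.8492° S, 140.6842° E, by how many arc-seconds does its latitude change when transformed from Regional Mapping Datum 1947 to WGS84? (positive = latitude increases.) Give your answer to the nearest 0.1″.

Δφ = 12.7″

sin φ = -0.205337, cos φ = 0.978691, sin λ = 0.633594, cos λ = -0.773666.
North component: ΔN = −sin φ cos λ·ΔX − sin φ sin λ·ΔY + cos φ·ΔZ = −(-0.205337)(-0.773666)(-33) − (-0.205337)(0.633594)(-74) + (0.978691)(404) = 391.01 m.
1° of latitude spans πR/180 = 111195 m, so Δφ = 391.01 / 111195 × 3600 = 12.659″.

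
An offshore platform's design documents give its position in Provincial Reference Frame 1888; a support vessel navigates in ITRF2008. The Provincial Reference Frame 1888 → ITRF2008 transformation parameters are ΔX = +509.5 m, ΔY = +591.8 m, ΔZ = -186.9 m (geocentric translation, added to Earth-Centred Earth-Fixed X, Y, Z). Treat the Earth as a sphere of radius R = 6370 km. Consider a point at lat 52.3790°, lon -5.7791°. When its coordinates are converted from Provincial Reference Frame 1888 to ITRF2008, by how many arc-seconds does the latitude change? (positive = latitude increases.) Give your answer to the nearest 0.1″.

sin φ = 0.792066, cos φ = 0.610436, sin λ = -0.100693, cos λ = 0.994918.
North component: ΔN = −sin φ cos λ·ΔX − sin φ sin λ·ΔY + cos φ·ΔZ = −(0.792066)(0.994918)(509.5) − (0.792066)(-0.100693)(591.8) + (0.610436)(-186.9) = -468.40 m.
1° of latitude spans πR/180 = 111177 m, so Δφ = -468.40 / 111177 × 3600 = -15.167″.

Δφ = -15.2″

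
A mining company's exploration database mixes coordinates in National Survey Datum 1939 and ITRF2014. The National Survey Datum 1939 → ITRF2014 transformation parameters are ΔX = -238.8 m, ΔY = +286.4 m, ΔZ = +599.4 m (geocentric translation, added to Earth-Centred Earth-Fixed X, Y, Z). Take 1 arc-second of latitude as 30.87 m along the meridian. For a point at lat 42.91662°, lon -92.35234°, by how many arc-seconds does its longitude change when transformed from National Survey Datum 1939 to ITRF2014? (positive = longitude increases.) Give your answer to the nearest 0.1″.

Δλ = -11.1″

sin φ = 0.680933, cos φ = 0.732345, sin λ = -0.999157, cos λ = -0.041045.
East component: ΔE = −sin λ·ΔX + cos λ·ΔY = −(-0.999157)(-238.8) + (-0.041045)(286.4) = -250.35 m.
1° of latitude spans 3600 × 30.87 = 111132 m; at latitude φ, 1° of longitude spans that × cos φ = 81387.0 m, so Δλ = -250.35 / 81387.0 × 3600 = -11.074″.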